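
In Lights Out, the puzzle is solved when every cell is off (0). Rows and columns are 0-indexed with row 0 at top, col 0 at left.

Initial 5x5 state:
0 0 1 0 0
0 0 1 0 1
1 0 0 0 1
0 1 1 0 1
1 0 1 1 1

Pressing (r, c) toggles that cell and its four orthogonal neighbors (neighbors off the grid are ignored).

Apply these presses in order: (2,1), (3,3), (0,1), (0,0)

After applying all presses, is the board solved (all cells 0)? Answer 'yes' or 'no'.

After press 1 at (2,1):
0 0 1 0 0
0 1 1 0 1
0 1 1 0 1
0 0 1 0 1
1 0 1 1 1

After press 2 at (3,3):
0 0 1 0 0
0 1 1 0 1
0 1 1 1 1
0 0 0 1 0
1 0 1 0 1

After press 3 at (0,1):
1 1 0 0 0
0 0 1 0 1
0 1 1 1 1
0 0 0 1 0
1 0 1 0 1

After press 4 at (0,0):
0 0 0 0 0
1 0 1 0 1
0 1 1 1 1
0 0 0 1 0
1 0 1 0 1

Lights still on: 11

Answer: no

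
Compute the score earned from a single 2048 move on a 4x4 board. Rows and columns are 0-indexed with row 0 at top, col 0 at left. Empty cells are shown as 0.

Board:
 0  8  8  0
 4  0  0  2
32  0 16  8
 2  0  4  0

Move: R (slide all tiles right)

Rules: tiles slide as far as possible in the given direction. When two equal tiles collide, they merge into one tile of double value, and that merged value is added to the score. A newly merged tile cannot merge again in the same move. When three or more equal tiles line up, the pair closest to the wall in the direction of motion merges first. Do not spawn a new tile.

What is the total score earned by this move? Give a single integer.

Slide right:
row 0: [0, 8, 8, 0] -> [0, 0, 0, 16]  score +16 (running 16)
row 1: [4, 0, 0, 2] -> [0, 0, 4, 2]  score +0 (running 16)
row 2: [32, 0, 16, 8] -> [0, 32, 16, 8]  score +0 (running 16)
row 3: [2, 0, 4, 0] -> [0, 0, 2, 4]  score +0 (running 16)
Board after move:
 0  0  0 16
 0  0  4  2
 0 32 16  8
 0  0  2  4

Answer: 16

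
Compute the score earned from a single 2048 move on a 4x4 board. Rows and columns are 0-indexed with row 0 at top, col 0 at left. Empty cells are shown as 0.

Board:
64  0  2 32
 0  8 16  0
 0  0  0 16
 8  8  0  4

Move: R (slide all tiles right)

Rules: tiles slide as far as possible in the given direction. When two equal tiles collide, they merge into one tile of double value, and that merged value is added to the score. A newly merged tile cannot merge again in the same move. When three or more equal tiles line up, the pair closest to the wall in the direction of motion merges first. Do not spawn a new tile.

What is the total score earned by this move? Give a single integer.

Answer: 16

Derivation:
Slide right:
row 0: [64, 0, 2, 32] -> [0, 64, 2, 32]  score +0 (running 0)
row 1: [0, 8, 16, 0] -> [0, 0, 8, 16]  score +0 (running 0)
row 2: [0, 0, 0, 16] -> [0, 0, 0, 16]  score +0 (running 0)
row 3: [8, 8, 0, 4] -> [0, 0, 16, 4]  score +16 (running 16)
Board after move:
 0 64  2 32
 0  0  8 16
 0  0  0 16
 0  0 16  4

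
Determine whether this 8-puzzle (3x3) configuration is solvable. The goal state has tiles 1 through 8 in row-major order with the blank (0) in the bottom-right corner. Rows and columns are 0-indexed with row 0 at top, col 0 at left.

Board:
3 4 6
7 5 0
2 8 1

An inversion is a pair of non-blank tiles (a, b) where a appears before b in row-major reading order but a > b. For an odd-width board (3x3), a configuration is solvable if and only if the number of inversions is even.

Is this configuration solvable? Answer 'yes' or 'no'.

Answer: yes

Derivation:
Inversions (pairs i<j in row-major order where tile[i] > tile[j] > 0): 14
14 is even, so the puzzle is solvable.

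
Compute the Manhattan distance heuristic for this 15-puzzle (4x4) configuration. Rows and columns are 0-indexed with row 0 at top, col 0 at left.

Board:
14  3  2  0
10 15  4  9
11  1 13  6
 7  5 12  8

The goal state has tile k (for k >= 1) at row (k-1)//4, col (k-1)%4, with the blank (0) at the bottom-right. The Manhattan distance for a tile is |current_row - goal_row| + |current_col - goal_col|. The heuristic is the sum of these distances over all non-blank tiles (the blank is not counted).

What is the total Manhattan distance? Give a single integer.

Tile 14: (0,0)->(3,1) = 4
Tile 3: (0,1)->(0,2) = 1
Tile 2: (0,2)->(0,1) = 1
Tile 10: (1,0)->(2,1) = 2
Tile 15: (1,1)->(3,2) = 3
Tile 4: (1,2)->(0,3) = 2
Tile 9: (1,3)->(2,0) = 4
Tile 11: (2,0)->(2,2) = 2
Tile 1: (2,1)->(0,0) = 3
Tile 13: (2,2)->(3,0) = 3
Tile 6: (2,3)->(1,1) = 3
Tile 7: (3,0)->(1,2) = 4
Tile 5: (3,1)->(1,0) = 3
Tile 12: (3,2)->(2,3) = 2
Tile 8: (3,3)->(1,3) = 2
Sum: 4 + 1 + 1 + 2 + 3 + 2 + 4 + 2 + 3 + 3 + 3 + 4 + 3 + 2 + 2 = 39

Answer: 39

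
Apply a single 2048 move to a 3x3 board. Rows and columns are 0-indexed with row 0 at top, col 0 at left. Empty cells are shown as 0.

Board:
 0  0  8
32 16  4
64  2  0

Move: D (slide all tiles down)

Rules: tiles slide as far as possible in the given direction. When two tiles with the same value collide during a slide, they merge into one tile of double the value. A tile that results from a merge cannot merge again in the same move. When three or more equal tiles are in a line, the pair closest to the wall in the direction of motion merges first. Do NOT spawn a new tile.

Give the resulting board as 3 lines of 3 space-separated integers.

Answer:  0  0  0
32 16  8
64  2  4

Derivation:
Slide down:
col 0: [0, 32, 64] -> [0, 32, 64]
col 1: [0, 16, 2] -> [0, 16, 2]
col 2: [8, 4, 0] -> [0, 8, 4]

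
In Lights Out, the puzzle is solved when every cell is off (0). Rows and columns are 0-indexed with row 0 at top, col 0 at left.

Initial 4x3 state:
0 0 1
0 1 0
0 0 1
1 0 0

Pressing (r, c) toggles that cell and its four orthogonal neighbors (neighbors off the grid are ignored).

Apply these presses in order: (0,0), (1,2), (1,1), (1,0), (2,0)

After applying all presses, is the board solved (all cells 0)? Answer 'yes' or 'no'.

Answer: yes

Derivation:
After press 1 at (0,0):
1 1 1
1 1 0
0 0 1
1 0 0

After press 2 at (1,2):
1 1 0
1 0 1
0 0 0
1 0 0

After press 3 at (1,1):
1 0 0
0 1 0
0 1 0
1 0 0

After press 4 at (1,0):
0 0 0
1 0 0
1 1 0
1 0 0

After press 5 at (2,0):
0 0 0
0 0 0
0 0 0
0 0 0

Lights still on: 0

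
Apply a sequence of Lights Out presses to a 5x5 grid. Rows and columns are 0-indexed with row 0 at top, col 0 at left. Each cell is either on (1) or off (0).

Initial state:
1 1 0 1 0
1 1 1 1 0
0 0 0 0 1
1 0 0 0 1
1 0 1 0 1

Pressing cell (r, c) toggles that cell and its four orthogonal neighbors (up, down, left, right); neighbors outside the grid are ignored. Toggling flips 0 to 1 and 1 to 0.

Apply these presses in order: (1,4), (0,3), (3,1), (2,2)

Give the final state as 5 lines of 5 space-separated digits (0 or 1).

After press 1 at (1,4):
1 1 0 1 1
1 1 1 0 1
0 0 0 0 0
1 0 0 0 1
1 0 1 0 1

After press 2 at (0,3):
1 1 1 0 0
1 1 1 1 1
0 0 0 0 0
1 0 0 0 1
1 0 1 0 1

After press 3 at (3,1):
1 1 1 0 0
1 1 1 1 1
0 1 0 0 0
0 1 1 0 1
1 1 1 0 1

After press 4 at (2,2):
1 1 1 0 0
1 1 0 1 1
0 0 1 1 0
0 1 0 0 1
1 1 1 0 1

Answer: 1 1 1 0 0
1 1 0 1 1
0 0 1 1 0
0 1 0 0 1
1 1 1 0 1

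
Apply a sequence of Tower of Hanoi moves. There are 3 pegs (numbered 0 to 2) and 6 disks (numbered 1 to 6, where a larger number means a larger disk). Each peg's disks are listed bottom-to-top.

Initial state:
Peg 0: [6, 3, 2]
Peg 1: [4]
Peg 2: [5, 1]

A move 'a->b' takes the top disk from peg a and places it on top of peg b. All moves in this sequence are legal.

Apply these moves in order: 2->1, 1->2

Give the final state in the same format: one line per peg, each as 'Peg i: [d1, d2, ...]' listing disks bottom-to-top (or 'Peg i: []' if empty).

After move 1 (2->1):
Peg 0: [6, 3, 2]
Peg 1: [4, 1]
Peg 2: [5]

After move 2 (1->2):
Peg 0: [6, 3, 2]
Peg 1: [4]
Peg 2: [5, 1]

Answer: Peg 0: [6, 3, 2]
Peg 1: [4]
Peg 2: [5, 1]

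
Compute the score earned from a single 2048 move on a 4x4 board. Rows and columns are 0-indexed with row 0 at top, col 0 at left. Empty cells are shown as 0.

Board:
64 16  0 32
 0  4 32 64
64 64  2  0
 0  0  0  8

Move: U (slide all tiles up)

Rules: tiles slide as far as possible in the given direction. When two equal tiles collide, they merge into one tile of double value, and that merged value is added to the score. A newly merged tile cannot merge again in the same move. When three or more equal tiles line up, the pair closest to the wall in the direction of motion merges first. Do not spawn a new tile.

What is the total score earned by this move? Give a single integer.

Answer: 128

Derivation:
Slide up:
col 0: [64, 0, 64, 0] -> [128, 0, 0, 0]  score +128 (running 128)
col 1: [16, 4, 64, 0] -> [16, 4, 64, 0]  score +0 (running 128)
col 2: [0, 32, 2, 0] -> [32, 2, 0, 0]  score +0 (running 128)
col 3: [32, 64, 0, 8] -> [32, 64, 8, 0]  score +0 (running 128)
Board after move:
128  16  32  32
  0   4   2  64
  0  64   0   8
  0   0   0   0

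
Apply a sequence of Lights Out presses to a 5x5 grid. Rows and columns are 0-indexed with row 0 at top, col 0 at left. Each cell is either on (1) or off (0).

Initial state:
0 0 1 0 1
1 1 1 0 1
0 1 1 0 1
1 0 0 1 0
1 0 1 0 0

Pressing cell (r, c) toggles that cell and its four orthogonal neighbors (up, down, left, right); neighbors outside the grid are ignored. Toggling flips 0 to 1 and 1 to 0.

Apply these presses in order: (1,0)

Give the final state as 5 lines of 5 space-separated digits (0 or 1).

After press 1 at (1,0):
1 0 1 0 1
0 0 1 0 1
1 1 1 0 1
1 0 0 1 0
1 0 1 0 0

Answer: 1 0 1 0 1
0 0 1 0 1
1 1 1 0 1
1 0 0 1 0
1 0 1 0 0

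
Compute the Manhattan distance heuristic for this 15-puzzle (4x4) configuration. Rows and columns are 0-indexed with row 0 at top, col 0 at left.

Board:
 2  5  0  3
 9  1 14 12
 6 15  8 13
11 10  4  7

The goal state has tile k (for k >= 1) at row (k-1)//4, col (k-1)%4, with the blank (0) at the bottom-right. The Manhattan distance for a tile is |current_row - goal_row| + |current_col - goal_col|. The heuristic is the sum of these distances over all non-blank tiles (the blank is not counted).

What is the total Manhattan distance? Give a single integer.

Tile 2: at (0,0), goal (0,1), distance |0-0|+|0-1| = 1
Tile 5: at (0,1), goal (1,0), distance |0-1|+|1-0| = 2
Tile 3: at (0,3), goal (0,2), distance |0-0|+|3-2| = 1
Tile 9: at (1,0), goal (2,0), distance |1-2|+|0-0| = 1
Tile 1: at (1,1), goal (0,0), distance |1-0|+|1-0| = 2
Tile 14: at (1,2), goal (3,1), distance |1-3|+|2-1| = 3
Tile 12: at (1,3), goal (2,3), distance |1-2|+|3-3| = 1
Tile 6: at (2,0), goal (1,1), distance |2-1|+|0-1| = 2
Tile 15: at (2,1), goal (3,2), distance |2-3|+|1-2| = 2
Tile 8: at (2,2), goal (1,3), distance |2-1|+|2-3| = 2
Tile 13: at (2,3), goal (3,0), distance |2-3|+|3-0| = 4
Tile 11: at (3,0), goal (2,2), distance |3-2|+|0-2| = 3
Tile 10: at (3,1), goal (2,1), distance |3-2|+|1-1| = 1
Tile 4: at (3,2), goal (0,3), distance |3-0|+|2-3| = 4
Tile 7: at (3,3), goal (1,2), distance |3-1|+|3-2| = 3
Sum: 1 + 2 + 1 + 1 + 2 + 3 + 1 + 2 + 2 + 2 + 4 + 3 + 1 + 4 + 3 = 32

Answer: 32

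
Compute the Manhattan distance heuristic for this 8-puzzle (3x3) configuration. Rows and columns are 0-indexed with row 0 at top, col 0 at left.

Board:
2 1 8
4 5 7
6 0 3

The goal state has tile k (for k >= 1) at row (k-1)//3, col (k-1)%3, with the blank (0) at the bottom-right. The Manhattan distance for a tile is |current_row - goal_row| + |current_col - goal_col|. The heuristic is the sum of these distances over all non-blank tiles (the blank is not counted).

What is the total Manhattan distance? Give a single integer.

Tile 2: (0,0)->(0,1) = 1
Tile 1: (0,1)->(0,0) = 1
Tile 8: (0,2)->(2,1) = 3
Tile 4: (1,0)->(1,0) = 0
Tile 5: (1,1)->(1,1) = 0
Tile 7: (1,2)->(2,0) = 3
Tile 6: (2,0)->(1,2) = 3
Tile 3: (2,2)->(0,2) = 2
Sum: 1 + 1 + 3 + 0 + 0 + 3 + 3 + 2 = 13

Answer: 13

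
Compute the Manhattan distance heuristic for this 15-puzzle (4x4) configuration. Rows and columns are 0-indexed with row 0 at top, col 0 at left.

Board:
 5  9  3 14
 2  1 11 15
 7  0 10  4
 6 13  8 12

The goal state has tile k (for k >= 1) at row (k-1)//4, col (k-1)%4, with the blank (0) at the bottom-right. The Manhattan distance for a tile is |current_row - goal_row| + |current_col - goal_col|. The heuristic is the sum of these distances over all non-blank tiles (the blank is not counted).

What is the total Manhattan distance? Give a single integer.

Answer: 31

Derivation:
Tile 5: at (0,0), goal (1,0), distance |0-1|+|0-0| = 1
Tile 9: at (0,1), goal (2,0), distance |0-2|+|1-0| = 3
Tile 3: at (0,2), goal (0,2), distance |0-0|+|2-2| = 0
Tile 14: at (0,3), goal (3,1), distance |0-3|+|3-1| = 5
Tile 2: at (1,0), goal (0,1), distance |1-0|+|0-1| = 2
Tile 1: at (1,1), goal (0,0), distance |1-0|+|1-0| = 2
Tile 11: at (1,2), goal (2,2), distance |1-2|+|2-2| = 1
Tile 15: at (1,3), goal (3,2), distance |1-3|+|3-2| = 3
Tile 7: at (2,0), goal (1,2), distance |2-1|+|0-2| = 3
Tile 10: at (2,2), goal (2,1), distance |2-2|+|2-1| = 1
Tile 4: at (2,3), goal (0,3), distance |2-0|+|3-3| = 2
Tile 6: at (3,0), goal (1,1), distance |3-1|+|0-1| = 3
Tile 13: at (3,1), goal (3,0), distance |3-3|+|1-0| = 1
Tile 8: at (3,2), goal (1,3), distance |3-1|+|2-3| = 3
Tile 12: at (3,3), goal (2,3), distance |3-2|+|3-3| = 1
Sum: 1 + 3 + 0 + 5 + 2 + 2 + 1 + 3 + 3 + 1 + 2 + 3 + 1 + 3 + 1 = 31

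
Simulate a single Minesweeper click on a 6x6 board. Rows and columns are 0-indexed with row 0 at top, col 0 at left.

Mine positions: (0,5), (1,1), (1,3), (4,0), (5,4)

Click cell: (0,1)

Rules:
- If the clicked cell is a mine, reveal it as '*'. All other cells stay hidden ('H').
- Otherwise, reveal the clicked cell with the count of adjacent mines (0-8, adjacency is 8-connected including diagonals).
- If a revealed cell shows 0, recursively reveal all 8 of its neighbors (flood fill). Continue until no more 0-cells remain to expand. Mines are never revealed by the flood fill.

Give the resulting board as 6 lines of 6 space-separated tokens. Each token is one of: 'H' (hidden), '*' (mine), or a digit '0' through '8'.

H 1 H H H H
H H H H H H
H H H H H H
H H H H H H
H H H H H H
H H H H H H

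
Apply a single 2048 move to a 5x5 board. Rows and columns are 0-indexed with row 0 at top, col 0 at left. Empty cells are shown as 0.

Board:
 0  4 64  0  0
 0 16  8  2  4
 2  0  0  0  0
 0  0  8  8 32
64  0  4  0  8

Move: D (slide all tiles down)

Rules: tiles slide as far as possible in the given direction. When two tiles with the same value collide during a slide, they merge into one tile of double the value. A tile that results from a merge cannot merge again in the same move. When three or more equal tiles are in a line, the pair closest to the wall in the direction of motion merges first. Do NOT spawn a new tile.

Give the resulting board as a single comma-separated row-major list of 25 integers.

Answer: 0, 0, 0, 0, 0, 0, 0, 0, 0, 0, 0, 0, 64, 0, 4, 2, 4, 16, 2, 32, 64, 16, 4, 8, 8

Derivation:
Slide down:
col 0: [0, 0, 2, 0, 64] -> [0, 0, 0, 2, 64]
col 1: [4, 16, 0, 0, 0] -> [0, 0, 0, 4, 16]
col 2: [64, 8, 0, 8, 4] -> [0, 0, 64, 16, 4]
col 3: [0, 2, 0, 8, 0] -> [0, 0, 0, 2, 8]
col 4: [0, 4, 0, 32, 8] -> [0, 0, 4, 32, 8]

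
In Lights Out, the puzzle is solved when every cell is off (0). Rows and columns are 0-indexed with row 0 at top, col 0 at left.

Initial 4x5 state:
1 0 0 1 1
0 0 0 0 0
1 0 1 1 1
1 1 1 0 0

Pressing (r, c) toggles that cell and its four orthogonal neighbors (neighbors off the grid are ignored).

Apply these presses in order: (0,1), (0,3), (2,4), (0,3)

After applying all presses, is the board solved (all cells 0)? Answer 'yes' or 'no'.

After press 1 at (0,1):
0 1 1 1 1
0 1 0 0 0
1 0 1 1 1
1 1 1 0 0

After press 2 at (0,3):
0 1 0 0 0
0 1 0 1 0
1 0 1 1 1
1 1 1 0 0

After press 3 at (2,4):
0 1 0 0 0
0 1 0 1 1
1 0 1 0 0
1 1 1 0 1

After press 4 at (0,3):
0 1 1 1 1
0 1 0 0 1
1 0 1 0 0
1 1 1 0 1

Lights still on: 12

Answer: no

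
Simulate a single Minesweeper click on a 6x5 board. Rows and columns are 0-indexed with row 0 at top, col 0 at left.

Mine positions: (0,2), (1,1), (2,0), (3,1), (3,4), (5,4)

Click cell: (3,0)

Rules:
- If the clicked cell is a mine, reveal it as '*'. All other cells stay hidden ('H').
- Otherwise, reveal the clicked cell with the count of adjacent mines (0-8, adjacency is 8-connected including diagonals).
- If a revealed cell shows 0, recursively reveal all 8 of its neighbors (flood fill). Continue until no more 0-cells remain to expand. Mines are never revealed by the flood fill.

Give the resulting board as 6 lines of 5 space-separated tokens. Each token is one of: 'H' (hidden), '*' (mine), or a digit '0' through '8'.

H H H H H
H H H H H
H H H H H
2 H H H H
H H H H H
H H H H H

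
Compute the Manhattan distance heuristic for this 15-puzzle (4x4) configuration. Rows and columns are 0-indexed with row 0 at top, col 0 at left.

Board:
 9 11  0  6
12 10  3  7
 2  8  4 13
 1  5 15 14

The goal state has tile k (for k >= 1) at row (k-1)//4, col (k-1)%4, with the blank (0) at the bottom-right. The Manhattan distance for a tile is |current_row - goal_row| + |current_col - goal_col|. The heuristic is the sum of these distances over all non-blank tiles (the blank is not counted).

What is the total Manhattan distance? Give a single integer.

Tile 9: (0,0)->(2,0) = 2
Tile 11: (0,1)->(2,2) = 3
Tile 6: (0,3)->(1,1) = 3
Tile 12: (1,0)->(2,3) = 4
Tile 10: (1,1)->(2,1) = 1
Tile 3: (1,2)->(0,2) = 1
Tile 7: (1,3)->(1,2) = 1
Tile 2: (2,0)->(0,1) = 3
Tile 8: (2,1)->(1,3) = 3
Tile 4: (2,2)->(0,3) = 3
Tile 13: (2,3)->(3,0) = 4
Tile 1: (3,0)->(0,0) = 3
Tile 5: (3,1)->(1,0) = 3
Tile 15: (3,2)->(3,2) = 0
Tile 14: (3,3)->(3,1) = 2
Sum: 2 + 3 + 3 + 4 + 1 + 1 + 1 + 3 + 3 + 3 + 4 + 3 + 3 + 0 + 2 = 36

Answer: 36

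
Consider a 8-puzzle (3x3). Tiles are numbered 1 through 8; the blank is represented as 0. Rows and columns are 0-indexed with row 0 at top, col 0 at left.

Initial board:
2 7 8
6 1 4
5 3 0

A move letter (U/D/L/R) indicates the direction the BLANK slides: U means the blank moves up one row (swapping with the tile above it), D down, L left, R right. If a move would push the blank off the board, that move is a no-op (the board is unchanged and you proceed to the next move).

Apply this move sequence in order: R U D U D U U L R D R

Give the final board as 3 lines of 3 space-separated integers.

Answer: 2 7 8
6 1 0
5 3 4

Derivation:
After move 1 (R):
2 7 8
6 1 4
5 3 0

After move 2 (U):
2 7 8
6 1 0
5 3 4

After move 3 (D):
2 7 8
6 1 4
5 3 0

After move 4 (U):
2 7 8
6 1 0
5 3 4

After move 5 (D):
2 7 8
6 1 4
5 3 0

After move 6 (U):
2 7 8
6 1 0
5 3 4

After move 7 (U):
2 7 0
6 1 8
5 3 4

After move 8 (L):
2 0 7
6 1 8
5 3 4

After move 9 (R):
2 7 0
6 1 8
5 3 4

After move 10 (D):
2 7 8
6 1 0
5 3 4

After move 11 (R):
2 7 8
6 1 0
5 3 4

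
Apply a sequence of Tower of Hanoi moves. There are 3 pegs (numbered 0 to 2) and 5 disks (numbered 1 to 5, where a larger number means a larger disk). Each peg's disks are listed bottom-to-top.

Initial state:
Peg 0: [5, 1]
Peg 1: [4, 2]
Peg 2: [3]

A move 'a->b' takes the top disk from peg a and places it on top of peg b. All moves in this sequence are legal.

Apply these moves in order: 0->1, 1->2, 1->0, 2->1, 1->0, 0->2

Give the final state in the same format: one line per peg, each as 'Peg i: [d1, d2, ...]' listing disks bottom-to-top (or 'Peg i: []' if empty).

Answer: Peg 0: [5, 2]
Peg 1: [4]
Peg 2: [3, 1]

Derivation:
After move 1 (0->1):
Peg 0: [5]
Peg 1: [4, 2, 1]
Peg 2: [3]

After move 2 (1->2):
Peg 0: [5]
Peg 1: [4, 2]
Peg 2: [3, 1]

After move 3 (1->0):
Peg 0: [5, 2]
Peg 1: [4]
Peg 2: [3, 1]

After move 4 (2->1):
Peg 0: [5, 2]
Peg 1: [4, 1]
Peg 2: [3]

After move 5 (1->0):
Peg 0: [5, 2, 1]
Peg 1: [4]
Peg 2: [3]

After move 6 (0->2):
Peg 0: [5, 2]
Peg 1: [4]
Peg 2: [3, 1]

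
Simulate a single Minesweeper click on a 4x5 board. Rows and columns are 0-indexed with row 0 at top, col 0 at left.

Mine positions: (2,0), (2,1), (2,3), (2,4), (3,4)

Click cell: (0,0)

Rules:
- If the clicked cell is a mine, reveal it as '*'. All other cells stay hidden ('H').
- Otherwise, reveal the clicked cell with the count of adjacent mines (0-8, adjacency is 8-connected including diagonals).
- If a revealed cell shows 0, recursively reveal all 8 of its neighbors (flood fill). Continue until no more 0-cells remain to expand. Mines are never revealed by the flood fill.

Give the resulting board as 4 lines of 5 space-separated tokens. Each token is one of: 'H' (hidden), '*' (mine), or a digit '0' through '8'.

0 0 0 0 0
2 2 2 2 2
H H H H H
H H H H H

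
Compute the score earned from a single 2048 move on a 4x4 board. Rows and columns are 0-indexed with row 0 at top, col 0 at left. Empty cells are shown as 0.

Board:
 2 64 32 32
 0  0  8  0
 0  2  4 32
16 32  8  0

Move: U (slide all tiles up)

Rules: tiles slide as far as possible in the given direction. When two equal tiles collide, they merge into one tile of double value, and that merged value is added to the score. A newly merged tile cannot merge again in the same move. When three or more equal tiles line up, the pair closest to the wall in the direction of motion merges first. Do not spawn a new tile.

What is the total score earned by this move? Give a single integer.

Slide up:
col 0: [2, 0, 0, 16] -> [2, 16, 0, 0]  score +0 (running 0)
col 1: [64, 0, 2, 32] -> [64, 2, 32, 0]  score +0 (running 0)
col 2: [32, 8, 4, 8] -> [32, 8, 4, 8]  score +0 (running 0)
col 3: [32, 0, 32, 0] -> [64, 0, 0, 0]  score +64 (running 64)
Board after move:
 2 64 32 64
16  2  8  0
 0 32  4  0
 0  0  8  0

Answer: 64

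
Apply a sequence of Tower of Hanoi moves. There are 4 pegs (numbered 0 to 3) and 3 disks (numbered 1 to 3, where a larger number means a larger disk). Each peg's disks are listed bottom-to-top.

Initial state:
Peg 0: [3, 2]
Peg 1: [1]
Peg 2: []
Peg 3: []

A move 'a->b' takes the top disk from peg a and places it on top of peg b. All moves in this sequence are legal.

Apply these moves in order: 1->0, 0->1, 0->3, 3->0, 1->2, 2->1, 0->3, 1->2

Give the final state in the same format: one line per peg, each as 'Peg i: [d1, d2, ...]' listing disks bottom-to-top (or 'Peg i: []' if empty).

After move 1 (1->0):
Peg 0: [3, 2, 1]
Peg 1: []
Peg 2: []
Peg 3: []

After move 2 (0->1):
Peg 0: [3, 2]
Peg 1: [1]
Peg 2: []
Peg 3: []

After move 3 (0->3):
Peg 0: [3]
Peg 1: [1]
Peg 2: []
Peg 3: [2]

After move 4 (3->0):
Peg 0: [3, 2]
Peg 1: [1]
Peg 2: []
Peg 3: []

After move 5 (1->2):
Peg 0: [3, 2]
Peg 1: []
Peg 2: [1]
Peg 3: []

After move 6 (2->1):
Peg 0: [3, 2]
Peg 1: [1]
Peg 2: []
Peg 3: []

After move 7 (0->3):
Peg 0: [3]
Peg 1: [1]
Peg 2: []
Peg 3: [2]

After move 8 (1->2):
Peg 0: [3]
Peg 1: []
Peg 2: [1]
Peg 3: [2]

Answer: Peg 0: [3]
Peg 1: []
Peg 2: [1]
Peg 3: [2]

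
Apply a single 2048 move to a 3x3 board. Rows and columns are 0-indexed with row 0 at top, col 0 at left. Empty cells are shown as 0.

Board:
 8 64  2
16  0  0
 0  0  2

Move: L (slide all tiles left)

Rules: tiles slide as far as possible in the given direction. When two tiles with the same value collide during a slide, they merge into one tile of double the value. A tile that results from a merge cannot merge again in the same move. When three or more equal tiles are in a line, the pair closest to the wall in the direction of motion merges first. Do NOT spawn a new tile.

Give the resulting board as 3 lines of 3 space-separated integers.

Slide left:
row 0: [8, 64, 2] -> [8, 64, 2]
row 1: [16, 0, 0] -> [16, 0, 0]
row 2: [0, 0, 2] -> [2, 0, 0]

Answer:  8 64  2
16  0  0
 2  0  0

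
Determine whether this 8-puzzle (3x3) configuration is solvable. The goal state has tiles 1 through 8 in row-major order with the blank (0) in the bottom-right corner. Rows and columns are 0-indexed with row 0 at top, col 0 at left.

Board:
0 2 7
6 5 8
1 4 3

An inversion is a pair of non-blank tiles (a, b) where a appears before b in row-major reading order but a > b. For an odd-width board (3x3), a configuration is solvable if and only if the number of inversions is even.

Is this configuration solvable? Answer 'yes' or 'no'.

Inversions (pairs i<j in row-major order where tile[i] > tile[j] > 0): 17
17 is odd, so the puzzle is not solvable.

Answer: no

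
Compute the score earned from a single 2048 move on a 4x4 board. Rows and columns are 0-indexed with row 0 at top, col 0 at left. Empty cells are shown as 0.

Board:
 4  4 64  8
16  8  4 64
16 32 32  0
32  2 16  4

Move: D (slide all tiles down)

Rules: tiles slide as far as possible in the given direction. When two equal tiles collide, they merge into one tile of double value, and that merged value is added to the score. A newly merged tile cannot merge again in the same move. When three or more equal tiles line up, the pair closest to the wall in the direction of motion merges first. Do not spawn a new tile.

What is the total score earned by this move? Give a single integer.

Answer: 32

Derivation:
Slide down:
col 0: [4, 16, 16, 32] -> [0, 4, 32, 32]  score +32 (running 32)
col 1: [4, 8, 32, 2] -> [4, 8, 32, 2]  score +0 (running 32)
col 2: [64, 4, 32, 16] -> [64, 4, 32, 16]  score +0 (running 32)
col 3: [8, 64, 0, 4] -> [0, 8, 64, 4]  score +0 (running 32)
Board after move:
 0  4 64  0
 4  8  4  8
32 32 32 64
32  2 16  4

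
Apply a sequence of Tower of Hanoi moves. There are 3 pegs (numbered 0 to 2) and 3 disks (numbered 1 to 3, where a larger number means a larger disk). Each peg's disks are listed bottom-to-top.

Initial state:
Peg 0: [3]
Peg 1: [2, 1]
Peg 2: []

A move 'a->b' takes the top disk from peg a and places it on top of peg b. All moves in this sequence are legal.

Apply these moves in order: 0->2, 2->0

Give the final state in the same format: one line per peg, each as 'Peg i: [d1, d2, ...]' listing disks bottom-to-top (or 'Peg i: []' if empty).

Answer: Peg 0: [3]
Peg 1: [2, 1]
Peg 2: []

Derivation:
After move 1 (0->2):
Peg 0: []
Peg 1: [2, 1]
Peg 2: [3]

After move 2 (2->0):
Peg 0: [3]
Peg 1: [2, 1]
Peg 2: []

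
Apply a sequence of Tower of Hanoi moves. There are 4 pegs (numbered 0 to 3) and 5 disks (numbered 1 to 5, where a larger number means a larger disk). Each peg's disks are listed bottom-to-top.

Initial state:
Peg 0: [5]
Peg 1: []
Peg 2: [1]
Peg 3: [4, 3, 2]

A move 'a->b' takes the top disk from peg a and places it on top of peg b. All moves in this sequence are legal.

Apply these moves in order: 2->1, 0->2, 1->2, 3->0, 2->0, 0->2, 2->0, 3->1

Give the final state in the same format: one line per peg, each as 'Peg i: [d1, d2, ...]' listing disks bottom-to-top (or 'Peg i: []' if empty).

After move 1 (2->1):
Peg 0: [5]
Peg 1: [1]
Peg 2: []
Peg 3: [4, 3, 2]

After move 2 (0->2):
Peg 0: []
Peg 1: [1]
Peg 2: [5]
Peg 3: [4, 3, 2]

After move 3 (1->2):
Peg 0: []
Peg 1: []
Peg 2: [5, 1]
Peg 3: [4, 3, 2]

After move 4 (3->0):
Peg 0: [2]
Peg 1: []
Peg 2: [5, 1]
Peg 3: [4, 3]

After move 5 (2->0):
Peg 0: [2, 1]
Peg 1: []
Peg 2: [5]
Peg 3: [4, 3]

After move 6 (0->2):
Peg 0: [2]
Peg 1: []
Peg 2: [5, 1]
Peg 3: [4, 3]

After move 7 (2->0):
Peg 0: [2, 1]
Peg 1: []
Peg 2: [5]
Peg 3: [4, 3]

After move 8 (3->1):
Peg 0: [2, 1]
Peg 1: [3]
Peg 2: [5]
Peg 3: [4]

Answer: Peg 0: [2, 1]
Peg 1: [3]
Peg 2: [5]
Peg 3: [4]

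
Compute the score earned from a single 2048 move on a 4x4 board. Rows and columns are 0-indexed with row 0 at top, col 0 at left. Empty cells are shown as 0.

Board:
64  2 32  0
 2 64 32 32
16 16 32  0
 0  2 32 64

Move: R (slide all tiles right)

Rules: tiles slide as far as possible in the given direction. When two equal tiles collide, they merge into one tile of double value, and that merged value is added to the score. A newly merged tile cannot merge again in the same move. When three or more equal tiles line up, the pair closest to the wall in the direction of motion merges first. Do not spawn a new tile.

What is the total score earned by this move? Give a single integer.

Slide right:
row 0: [64, 2, 32, 0] -> [0, 64, 2, 32]  score +0 (running 0)
row 1: [2, 64, 32, 32] -> [0, 2, 64, 64]  score +64 (running 64)
row 2: [16, 16, 32, 0] -> [0, 0, 32, 32]  score +32 (running 96)
row 3: [0, 2, 32, 64] -> [0, 2, 32, 64]  score +0 (running 96)
Board after move:
 0 64  2 32
 0  2 64 64
 0  0 32 32
 0  2 32 64

Answer: 96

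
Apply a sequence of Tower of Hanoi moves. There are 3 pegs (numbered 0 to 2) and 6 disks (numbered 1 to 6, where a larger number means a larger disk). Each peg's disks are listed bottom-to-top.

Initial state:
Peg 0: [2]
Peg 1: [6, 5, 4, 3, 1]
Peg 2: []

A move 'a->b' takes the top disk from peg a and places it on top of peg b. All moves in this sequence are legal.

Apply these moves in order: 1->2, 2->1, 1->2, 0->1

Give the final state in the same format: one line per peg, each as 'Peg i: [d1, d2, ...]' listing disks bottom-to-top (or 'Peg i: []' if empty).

Answer: Peg 0: []
Peg 1: [6, 5, 4, 3, 2]
Peg 2: [1]

Derivation:
After move 1 (1->2):
Peg 0: [2]
Peg 1: [6, 5, 4, 3]
Peg 2: [1]

After move 2 (2->1):
Peg 0: [2]
Peg 1: [6, 5, 4, 3, 1]
Peg 2: []

After move 3 (1->2):
Peg 0: [2]
Peg 1: [6, 5, 4, 3]
Peg 2: [1]

After move 4 (0->1):
Peg 0: []
Peg 1: [6, 5, 4, 3, 2]
Peg 2: [1]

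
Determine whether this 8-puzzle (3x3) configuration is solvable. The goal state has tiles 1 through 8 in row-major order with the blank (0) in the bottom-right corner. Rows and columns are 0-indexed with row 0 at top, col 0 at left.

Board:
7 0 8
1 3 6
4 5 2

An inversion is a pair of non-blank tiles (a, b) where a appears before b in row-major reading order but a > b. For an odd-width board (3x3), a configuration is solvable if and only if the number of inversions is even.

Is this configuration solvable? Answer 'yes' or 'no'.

Answer: yes

Derivation:
Inversions (pairs i<j in row-major order where tile[i] > tile[j] > 0): 18
18 is even, so the puzzle is solvable.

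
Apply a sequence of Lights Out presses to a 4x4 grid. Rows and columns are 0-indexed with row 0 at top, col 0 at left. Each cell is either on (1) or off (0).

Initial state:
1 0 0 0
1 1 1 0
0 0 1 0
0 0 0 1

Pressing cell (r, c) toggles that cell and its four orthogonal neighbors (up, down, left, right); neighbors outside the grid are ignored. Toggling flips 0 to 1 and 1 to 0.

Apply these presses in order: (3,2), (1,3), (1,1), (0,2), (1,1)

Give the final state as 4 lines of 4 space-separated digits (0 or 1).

Answer: 1 1 1 0
1 1 1 1
0 0 0 1
0 1 1 0

Derivation:
After press 1 at (3,2):
1 0 0 0
1 1 1 0
0 0 0 0
0 1 1 0

After press 2 at (1,3):
1 0 0 1
1 1 0 1
0 0 0 1
0 1 1 0

After press 3 at (1,1):
1 1 0 1
0 0 1 1
0 1 0 1
0 1 1 0

After press 4 at (0,2):
1 0 1 0
0 0 0 1
0 1 0 1
0 1 1 0

After press 5 at (1,1):
1 1 1 0
1 1 1 1
0 0 0 1
0 1 1 0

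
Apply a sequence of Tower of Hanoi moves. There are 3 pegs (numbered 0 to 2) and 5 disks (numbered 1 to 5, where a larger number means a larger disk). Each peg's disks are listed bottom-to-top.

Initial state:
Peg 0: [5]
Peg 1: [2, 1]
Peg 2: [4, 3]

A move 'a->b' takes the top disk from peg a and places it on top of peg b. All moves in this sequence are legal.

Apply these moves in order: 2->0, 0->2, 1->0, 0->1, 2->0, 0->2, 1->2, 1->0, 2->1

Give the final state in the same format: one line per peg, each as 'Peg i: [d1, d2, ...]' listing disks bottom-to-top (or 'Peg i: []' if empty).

Answer: Peg 0: [5, 2]
Peg 1: [1]
Peg 2: [4, 3]

Derivation:
After move 1 (2->0):
Peg 0: [5, 3]
Peg 1: [2, 1]
Peg 2: [4]

After move 2 (0->2):
Peg 0: [5]
Peg 1: [2, 1]
Peg 2: [4, 3]

After move 3 (1->0):
Peg 0: [5, 1]
Peg 1: [2]
Peg 2: [4, 3]

After move 4 (0->1):
Peg 0: [5]
Peg 1: [2, 1]
Peg 2: [4, 3]

After move 5 (2->0):
Peg 0: [5, 3]
Peg 1: [2, 1]
Peg 2: [4]

After move 6 (0->2):
Peg 0: [5]
Peg 1: [2, 1]
Peg 2: [4, 3]

After move 7 (1->2):
Peg 0: [5]
Peg 1: [2]
Peg 2: [4, 3, 1]

After move 8 (1->0):
Peg 0: [5, 2]
Peg 1: []
Peg 2: [4, 3, 1]

After move 9 (2->1):
Peg 0: [5, 2]
Peg 1: [1]
Peg 2: [4, 3]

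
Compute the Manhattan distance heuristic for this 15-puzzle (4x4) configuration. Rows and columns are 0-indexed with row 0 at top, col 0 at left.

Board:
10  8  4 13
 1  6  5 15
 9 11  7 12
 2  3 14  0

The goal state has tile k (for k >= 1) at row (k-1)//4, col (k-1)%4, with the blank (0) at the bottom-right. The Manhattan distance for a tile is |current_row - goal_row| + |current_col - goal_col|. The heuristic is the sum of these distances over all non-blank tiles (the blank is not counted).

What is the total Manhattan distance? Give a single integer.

Answer: 30

Derivation:
Tile 10: (0,0)->(2,1) = 3
Tile 8: (0,1)->(1,3) = 3
Tile 4: (0,2)->(0,3) = 1
Tile 13: (0,3)->(3,0) = 6
Tile 1: (1,0)->(0,0) = 1
Tile 6: (1,1)->(1,1) = 0
Tile 5: (1,2)->(1,0) = 2
Tile 15: (1,3)->(3,2) = 3
Tile 9: (2,0)->(2,0) = 0
Tile 11: (2,1)->(2,2) = 1
Tile 7: (2,2)->(1,2) = 1
Tile 12: (2,3)->(2,3) = 0
Tile 2: (3,0)->(0,1) = 4
Tile 3: (3,1)->(0,2) = 4
Tile 14: (3,2)->(3,1) = 1
Sum: 3 + 3 + 1 + 6 + 1 + 0 + 2 + 3 + 0 + 1 + 1 + 0 + 4 + 4 + 1 = 30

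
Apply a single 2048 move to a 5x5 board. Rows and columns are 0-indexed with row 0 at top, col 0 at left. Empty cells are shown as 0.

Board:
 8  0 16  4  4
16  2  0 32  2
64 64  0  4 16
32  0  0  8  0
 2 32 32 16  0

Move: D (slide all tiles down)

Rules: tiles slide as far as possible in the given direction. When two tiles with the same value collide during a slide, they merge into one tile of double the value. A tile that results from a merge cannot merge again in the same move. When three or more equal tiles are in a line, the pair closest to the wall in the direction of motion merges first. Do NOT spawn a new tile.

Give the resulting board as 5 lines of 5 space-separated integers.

Answer:  8  0  0  4  0
16  0  0 32  0
64  2  0  4  4
32 64 16  8  2
 2 32 32 16 16

Derivation:
Slide down:
col 0: [8, 16, 64, 32, 2] -> [8, 16, 64, 32, 2]
col 1: [0, 2, 64, 0, 32] -> [0, 0, 2, 64, 32]
col 2: [16, 0, 0, 0, 32] -> [0, 0, 0, 16, 32]
col 3: [4, 32, 4, 8, 16] -> [4, 32, 4, 8, 16]
col 4: [4, 2, 16, 0, 0] -> [0, 0, 4, 2, 16]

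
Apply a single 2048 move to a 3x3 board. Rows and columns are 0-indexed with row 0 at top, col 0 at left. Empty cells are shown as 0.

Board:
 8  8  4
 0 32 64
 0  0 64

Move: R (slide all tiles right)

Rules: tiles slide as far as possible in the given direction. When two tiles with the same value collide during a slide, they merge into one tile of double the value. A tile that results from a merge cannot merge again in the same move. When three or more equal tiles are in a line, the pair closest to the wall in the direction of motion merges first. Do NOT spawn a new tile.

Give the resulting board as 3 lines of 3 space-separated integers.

Slide right:
row 0: [8, 8, 4] -> [0, 16, 4]
row 1: [0, 32, 64] -> [0, 32, 64]
row 2: [0, 0, 64] -> [0, 0, 64]

Answer:  0 16  4
 0 32 64
 0  0 64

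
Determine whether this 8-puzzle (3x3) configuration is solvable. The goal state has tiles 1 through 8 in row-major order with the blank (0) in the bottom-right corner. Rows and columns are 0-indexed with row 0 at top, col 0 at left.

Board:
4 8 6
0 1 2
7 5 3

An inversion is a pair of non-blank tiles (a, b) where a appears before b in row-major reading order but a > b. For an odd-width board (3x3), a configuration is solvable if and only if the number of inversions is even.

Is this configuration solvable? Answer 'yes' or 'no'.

Answer: yes

Derivation:
Inversions (pairs i<j in row-major order where tile[i] > tile[j] > 0): 16
16 is even, so the puzzle is solvable.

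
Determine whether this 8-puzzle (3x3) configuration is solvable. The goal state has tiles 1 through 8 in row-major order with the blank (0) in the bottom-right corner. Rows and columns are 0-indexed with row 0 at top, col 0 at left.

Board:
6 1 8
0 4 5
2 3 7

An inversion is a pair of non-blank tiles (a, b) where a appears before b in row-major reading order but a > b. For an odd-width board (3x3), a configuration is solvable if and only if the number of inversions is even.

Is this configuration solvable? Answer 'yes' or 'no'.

Answer: yes

Derivation:
Inversions (pairs i<j in row-major order where tile[i] > tile[j] > 0): 14
14 is even, so the puzzle is solvable.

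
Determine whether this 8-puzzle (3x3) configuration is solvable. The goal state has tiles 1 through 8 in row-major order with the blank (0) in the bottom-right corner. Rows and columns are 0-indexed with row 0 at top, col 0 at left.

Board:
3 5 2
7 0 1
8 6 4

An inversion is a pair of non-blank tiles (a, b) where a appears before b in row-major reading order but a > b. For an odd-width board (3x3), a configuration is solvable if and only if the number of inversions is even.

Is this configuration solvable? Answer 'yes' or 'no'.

Answer: yes

Derivation:
Inversions (pairs i<j in row-major order where tile[i] > tile[j] > 0): 12
12 is even, so the puzzle is solvable.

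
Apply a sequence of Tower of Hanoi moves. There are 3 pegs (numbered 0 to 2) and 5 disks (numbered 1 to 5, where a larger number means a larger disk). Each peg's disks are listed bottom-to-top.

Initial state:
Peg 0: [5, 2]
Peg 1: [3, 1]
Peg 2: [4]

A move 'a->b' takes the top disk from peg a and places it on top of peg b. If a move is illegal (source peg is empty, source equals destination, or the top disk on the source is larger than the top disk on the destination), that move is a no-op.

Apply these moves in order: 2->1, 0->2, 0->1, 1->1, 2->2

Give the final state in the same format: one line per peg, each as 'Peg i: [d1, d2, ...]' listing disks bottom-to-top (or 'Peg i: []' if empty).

Answer: Peg 0: [5]
Peg 1: [3, 1]
Peg 2: [4, 2]

Derivation:
After move 1 (2->1):
Peg 0: [5, 2]
Peg 1: [3, 1]
Peg 2: [4]

After move 2 (0->2):
Peg 0: [5]
Peg 1: [3, 1]
Peg 2: [4, 2]

After move 3 (0->1):
Peg 0: [5]
Peg 1: [3, 1]
Peg 2: [4, 2]

After move 4 (1->1):
Peg 0: [5]
Peg 1: [3, 1]
Peg 2: [4, 2]

After move 5 (2->2):
Peg 0: [5]
Peg 1: [3, 1]
Peg 2: [4, 2]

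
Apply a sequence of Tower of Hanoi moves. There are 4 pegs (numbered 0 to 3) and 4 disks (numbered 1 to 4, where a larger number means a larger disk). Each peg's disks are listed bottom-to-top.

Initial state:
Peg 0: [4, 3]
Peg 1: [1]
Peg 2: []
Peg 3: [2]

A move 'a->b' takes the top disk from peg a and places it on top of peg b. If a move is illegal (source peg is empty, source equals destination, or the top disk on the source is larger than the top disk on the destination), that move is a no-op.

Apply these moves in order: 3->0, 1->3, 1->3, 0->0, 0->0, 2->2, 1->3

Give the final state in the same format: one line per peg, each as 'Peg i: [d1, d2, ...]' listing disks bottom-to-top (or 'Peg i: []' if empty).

After move 1 (3->0):
Peg 0: [4, 3, 2]
Peg 1: [1]
Peg 2: []
Peg 3: []

After move 2 (1->3):
Peg 0: [4, 3, 2]
Peg 1: []
Peg 2: []
Peg 3: [1]

After move 3 (1->3):
Peg 0: [4, 3, 2]
Peg 1: []
Peg 2: []
Peg 3: [1]

After move 4 (0->0):
Peg 0: [4, 3, 2]
Peg 1: []
Peg 2: []
Peg 3: [1]

After move 5 (0->0):
Peg 0: [4, 3, 2]
Peg 1: []
Peg 2: []
Peg 3: [1]

After move 6 (2->2):
Peg 0: [4, 3, 2]
Peg 1: []
Peg 2: []
Peg 3: [1]

After move 7 (1->3):
Peg 0: [4, 3, 2]
Peg 1: []
Peg 2: []
Peg 3: [1]

Answer: Peg 0: [4, 3, 2]
Peg 1: []
Peg 2: []
Peg 3: [1]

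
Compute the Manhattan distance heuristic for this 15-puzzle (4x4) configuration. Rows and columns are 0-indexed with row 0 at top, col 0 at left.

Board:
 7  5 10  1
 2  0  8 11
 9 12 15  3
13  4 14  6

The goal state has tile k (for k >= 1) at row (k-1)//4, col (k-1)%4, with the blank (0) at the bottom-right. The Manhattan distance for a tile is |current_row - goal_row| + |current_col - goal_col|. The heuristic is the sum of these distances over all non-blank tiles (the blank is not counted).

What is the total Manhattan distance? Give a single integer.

Tile 7: (0,0)->(1,2) = 3
Tile 5: (0,1)->(1,0) = 2
Tile 10: (0,2)->(2,1) = 3
Tile 1: (0,3)->(0,0) = 3
Tile 2: (1,0)->(0,1) = 2
Tile 8: (1,2)->(1,3) = 1
Tile 11: (1,3)->(2,2) = 2
Tile 9: (2,0)->(2,0) = 0
Tile 12: (2,1)->(2,3) = 2
Tile 15: (2,2)->(3,2) = 1
Tile 3: (2,3)->(0,2) = 3
Tile 13: (3,0)->(3,0) = 0
Tile 4: (3,1)->(0,3) = 5
Tile 14: (3,2)->(3,1) = 1
Tile 6: (3,3)->(1,1) = 4
Sum: 3 + 2 + 3 + 3 + 2 + 1 + 2 + 0 + 2 + 1 + 3 + 0 + 5 + 1 + 4 = 32

Answer: 32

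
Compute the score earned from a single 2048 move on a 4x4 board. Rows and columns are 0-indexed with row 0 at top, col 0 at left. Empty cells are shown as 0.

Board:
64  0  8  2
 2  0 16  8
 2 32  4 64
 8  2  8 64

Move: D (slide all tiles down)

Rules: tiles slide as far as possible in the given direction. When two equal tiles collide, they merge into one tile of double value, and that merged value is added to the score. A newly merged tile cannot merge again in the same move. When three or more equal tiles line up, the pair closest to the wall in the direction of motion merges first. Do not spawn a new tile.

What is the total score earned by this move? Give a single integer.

Answer: 132

Derivation:
Slide down:
col 0: [64, 2, 2, 8] -> [0, 64, 4, 8]  score +4 (running 4)
col 1: [0, 0, 32, 2] -> [0, 0, 32, 2]  score +0 (running 4)
col 2: [8, 16, 4, 8] -> [8, 16, 4, 8]  score +0 (running 4)
col 3: [2, 8, 64, 64] -> [0, 2, 8, 128]  score +128 (running 132)
Board after move:
  0   0   8   0
 64   0  16   2
  4  32   4   8
  8   2   8 128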